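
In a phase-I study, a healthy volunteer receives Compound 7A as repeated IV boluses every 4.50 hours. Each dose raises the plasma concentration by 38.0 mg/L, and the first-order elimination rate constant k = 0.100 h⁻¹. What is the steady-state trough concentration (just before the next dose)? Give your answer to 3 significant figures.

66.9 mg/L

Fraction remaining after one interval: e^(−kτ) = e^(−0.1000 × 4.50) = 0.6376
R = 1 / (1 − 0.6376) = 2.760
Css,max = 38.0 × 2.760 = 104.9 mg/L
Css,min = Css,max × e^(−kτ) = 104.9 × 0.6376 ≈ 66.9 mg/L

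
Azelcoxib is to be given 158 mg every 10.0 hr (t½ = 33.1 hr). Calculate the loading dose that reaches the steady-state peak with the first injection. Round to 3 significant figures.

836 mg

k = ln 2 / 33.1 = 0.02094 hr⁻¹
Accumulation ratio R = 1 / (1 − e^(−kτ)) = 1 / (1 − e^(−0.02094×10.0)) = 1 / (1 − 0.8111) = 5.293
Loading dose = maintenance dose × R = 158 × 5.293 ≈ 836 mg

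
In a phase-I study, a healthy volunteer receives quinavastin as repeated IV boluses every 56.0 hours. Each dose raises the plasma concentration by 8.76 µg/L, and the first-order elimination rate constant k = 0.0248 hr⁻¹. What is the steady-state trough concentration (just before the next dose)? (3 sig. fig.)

2.91 µg/L

Fraction remaining after one interval: e^(−kτ) = e^(−0.02480 × 56.0) = 0.2494
R = 1 / (1 − 0.2494) = 1.332
Css,max = 8.76 × 1.332 = 11.67 µg/L
Css,min = Css,max × e^(−kτ) = 11.67 × 0.2494 ≈ 2.91 µg/L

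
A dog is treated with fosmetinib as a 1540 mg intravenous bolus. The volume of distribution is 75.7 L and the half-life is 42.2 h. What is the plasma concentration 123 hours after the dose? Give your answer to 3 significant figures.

2.70 mg/L

C₀ = dose / V = 1540 / 75.7 = 20.34 mg/L
k = ln 2 / 42.2 = 0.01643 h⁻¹
C(t) = C₀ e^(−kt) = 20.34 × e^(−0.01643 × 123) = 20.34 × e^(−2.020) = 20.34 × 0.1326 ≈ 2.70 mg/L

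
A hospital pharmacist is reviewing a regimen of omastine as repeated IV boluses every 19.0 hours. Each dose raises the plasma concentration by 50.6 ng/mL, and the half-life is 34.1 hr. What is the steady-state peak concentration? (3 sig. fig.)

158 ng/mL

k = ln 2 / 34.1 = 0.02033 hr⁻¹
Fraction remaining after one interval: e^(−kτ) = e^(−0.02033 × 19.0) = 0.6796
R = 1 / (1 − 0.6796) = 3.121
Css,max = 50.6 × 3.121 ≈ 158 ng/mL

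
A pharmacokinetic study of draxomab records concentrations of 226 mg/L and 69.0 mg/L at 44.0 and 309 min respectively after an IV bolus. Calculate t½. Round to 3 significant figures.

k = ln(C₁/C₂) / (t₂ − t₁) = ln(226/69.0) / (309 − 44.0)
  = 1.186 / 265.0 = 0.004477 min⁻¹
t½ = ln 2 / k = ln 2 / 0.004477 ≈ 155 minutes

155 minutes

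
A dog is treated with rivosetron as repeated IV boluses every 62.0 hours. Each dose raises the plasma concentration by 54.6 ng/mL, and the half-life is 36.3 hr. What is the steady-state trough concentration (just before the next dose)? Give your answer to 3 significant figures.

24.1 ng/mL

k = ln 2 / 36.3 = 0.01909 hr⁻¹
Fraction remaining after one interval: e^(−kτ) = e^(−0.01909 × 62.0) = 0.3061
R = 1 / (1 − 0.3061) = 1.441
Css,max = 54.6 × 1.441 = 78.68 ng/mL
Css,min = Css,max × e^(−kτ) = 78.68 × 0.3061 ≈ 24.1 ng/mL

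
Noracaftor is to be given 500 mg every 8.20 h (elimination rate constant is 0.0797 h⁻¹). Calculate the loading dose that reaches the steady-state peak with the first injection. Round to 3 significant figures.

1040 mg

Accumulation ratio R = 1 / (1 − e^(−kτ)) = 1 / (1 − e^(−0.07970×8.20)) = 1 / (1 − 0.5202) = 2.084
Loading dose = maintenance dose × R = 500 × 2.084 ≈ 1040 mg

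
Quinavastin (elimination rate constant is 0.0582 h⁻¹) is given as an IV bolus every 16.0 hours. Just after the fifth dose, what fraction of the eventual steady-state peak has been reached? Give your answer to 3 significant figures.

0.990

f_n = 1 − e^(−nkτ) = 1 − e^(−5 × 0.05820 × 16.0) = 1 − e^(−4.656) = 1 − 0.009504 ≈ 0.990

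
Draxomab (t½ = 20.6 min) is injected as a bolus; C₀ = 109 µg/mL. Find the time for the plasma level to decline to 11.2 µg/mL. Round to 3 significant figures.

k = ln 2 / 20.6 = 0.03365 min⁻¹
C(t) = C₀ e^(−kt)  ⇒  t = ln(C₀/C) / k
t = ln(109/11.2) / 0.03365 = 2.275 / 0.03365 ≈ 67.6 minutes

67.6 minutes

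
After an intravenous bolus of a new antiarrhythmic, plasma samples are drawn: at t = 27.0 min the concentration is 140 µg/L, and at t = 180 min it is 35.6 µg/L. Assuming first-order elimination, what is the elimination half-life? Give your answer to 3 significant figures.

77.4 minutes

k = ln(C₁/C₂) / (t₂ − t₁) = ln(140/35.6) / (180 − 27.0)
  = 1.369 / 153.0 = 0.008950 min⁻¹
t½ = ln 2 / k = ln 2 / 0.008950 ≈ 77.4 minutes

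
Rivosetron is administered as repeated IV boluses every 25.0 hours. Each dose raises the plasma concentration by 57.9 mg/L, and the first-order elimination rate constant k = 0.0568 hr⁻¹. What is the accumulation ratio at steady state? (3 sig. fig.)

1.32

Fraction remaining after one interval: e^(−kτ) = e^(−0.05680 × 25.0) = 0.2417
R = 1 / (1 − 0.2417) = 1 / 0.7583 ≈ 1.32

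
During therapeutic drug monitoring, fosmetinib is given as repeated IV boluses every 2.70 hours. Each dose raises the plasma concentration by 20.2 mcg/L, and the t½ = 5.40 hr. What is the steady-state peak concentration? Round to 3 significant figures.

69.0 mcg/L

k = ln 2 / 5.40 = 0.1284 hr⁻¹
Fraction remaining after one interval: e^(−kτ) = e^(−0.1284 × 2.70) = 0.7071
R = 1 / (1 − 0.7071) = 3.414
Css,max = 20.2 × 3.414 ≈ 69.0 mcg/L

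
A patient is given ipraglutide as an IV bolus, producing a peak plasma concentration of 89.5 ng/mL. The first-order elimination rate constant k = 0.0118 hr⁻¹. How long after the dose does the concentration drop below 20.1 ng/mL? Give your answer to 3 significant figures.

C(t) = C₀ e^(−kt)  ⇒  t = ln(C₀/C) / k
t = ln(89.5/20.1) / 0.01180 = 1.494 / 0.01180 ≈ 127 hours

127 hours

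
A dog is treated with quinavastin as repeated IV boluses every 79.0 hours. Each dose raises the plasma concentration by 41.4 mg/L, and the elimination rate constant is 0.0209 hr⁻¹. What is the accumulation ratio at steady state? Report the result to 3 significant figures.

Fraction remaining after one interval: e^(−kτ) = e^(−0.02090 × 79.0) = 0.1918
R = 1 / (1 − 0.1918) = 1 / 0.8082 ≈ 1.24

1.24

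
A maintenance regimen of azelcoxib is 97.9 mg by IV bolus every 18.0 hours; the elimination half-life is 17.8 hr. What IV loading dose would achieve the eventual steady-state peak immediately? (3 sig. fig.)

k = ln 2 / 17.8 = 0.03894 hr⁻¹
Accumulation ratio R = 1 / (1 − e^(−kτ)) = 1 / (1 − e^(−0.03894×18.0)) = 1 / (1 − 0.4961) = 1.985
Loading dose = maintenance dose × R = 97.9 × 1.985 ≈ 194 mg

194 mg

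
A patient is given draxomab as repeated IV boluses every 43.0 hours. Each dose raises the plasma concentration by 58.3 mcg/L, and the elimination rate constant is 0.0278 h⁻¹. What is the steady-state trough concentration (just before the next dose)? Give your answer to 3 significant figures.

Fraction remaining after one interval: e^(−kτ) = e^(−0.02780 × 43.0) = 0.3026
R = 1 / (1 − 0.3026) = 1.434
Css,max = 58.3 × 1.434 = 83.59 mcg/L
Css,min = Css,max × e^(−kτ) = 83.59 × 0.3026 ≈ 25.3 mcg/L

25.3 mcg/L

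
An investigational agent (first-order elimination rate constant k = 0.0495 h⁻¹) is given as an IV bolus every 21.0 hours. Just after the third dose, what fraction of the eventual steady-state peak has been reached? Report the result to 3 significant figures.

0.956

f_n = 1 − e^(−nkτ) = 1 − e^(−3 × 0.04950 × 21.0) = 1 − e^(−3.119) = 1 − 0.04422 ≈ 0.956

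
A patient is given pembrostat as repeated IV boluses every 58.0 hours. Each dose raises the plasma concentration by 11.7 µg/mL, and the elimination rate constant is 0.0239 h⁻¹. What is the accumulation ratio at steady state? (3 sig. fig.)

1.33

Fraction remaining after one interval: e^(−kτ) = e^(−0.02390 × 58.0) = 0.2500
R = 1 / (1 − 0.2500) = 1 / 0.7500 ≈ 1.33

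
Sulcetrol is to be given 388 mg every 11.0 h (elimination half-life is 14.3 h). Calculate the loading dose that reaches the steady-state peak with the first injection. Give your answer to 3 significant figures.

k = ln 2 / 14.3 = 0.04847 h⁻¹
Accumulation ratio R = 1 / (1 − e^(−kτ)) = 1 / (1 − e^(−0.04847×11.0)) = 1 / (1 − 0.5867) = 2.420
Loading dose = maintenance dose × R = 388 × 2.420 ≈ 939 mg

939 mg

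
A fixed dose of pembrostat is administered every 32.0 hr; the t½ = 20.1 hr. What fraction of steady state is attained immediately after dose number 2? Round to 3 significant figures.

k = ln 2 / 20.1 = 0.03448 hr⁻¹
f_n = 1 − e^(−nkτ) = 1 − e^(−2 × 0.03448 × 32.0) = 1 − e^(−2.207) = 1 − 0.1100 ≈ 0.890

0.890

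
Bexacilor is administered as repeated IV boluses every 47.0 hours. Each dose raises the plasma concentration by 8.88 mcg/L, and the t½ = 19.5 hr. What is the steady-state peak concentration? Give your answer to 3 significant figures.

10.9 mcg/L

k = ln 2 / 19.5 = 0.03555 hr⁻¹
Fraction remaining after one interval: e^(−kτ) = e^(−0.03555 × 47.0) = 0.1881
R = 1 / (1 − 0.1881) = 1.232
Css,max = 8.88 × 1.232 ≈ 10.9 mcg/L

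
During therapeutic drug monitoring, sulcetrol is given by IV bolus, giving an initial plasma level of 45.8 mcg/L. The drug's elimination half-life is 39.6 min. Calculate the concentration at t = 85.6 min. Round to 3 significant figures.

10.2 mcg/L

k = ln 2 / 39.6 = 0.01750 min⁻¹
C(t) = C₀ e^(−kt) = 45.8 × e^(−0.01750 × 85.6) = 45.8 × e^(−1.498) = 45.8 × 0.2235 ≈ 10.2 mcg/L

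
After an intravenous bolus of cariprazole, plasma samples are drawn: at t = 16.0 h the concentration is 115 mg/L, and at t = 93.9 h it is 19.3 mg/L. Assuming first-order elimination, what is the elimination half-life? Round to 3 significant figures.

30.3 hours

k = ln(C₁/C₂) / (t₂ − t₁) = ln(115/19.3) / (93.9 − 16.0)
  = 1.785 / 77.90 = 0.02291 h⁻¹
t½ = ln 2 / k = ln 2 / 0.02291 ≈ 30.3 hours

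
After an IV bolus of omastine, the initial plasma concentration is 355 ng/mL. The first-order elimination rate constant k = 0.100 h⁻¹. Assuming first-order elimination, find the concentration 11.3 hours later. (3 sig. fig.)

115 ng/mL

C(t) = C₀ e^(−kt) = 355 × e^(−0.1000 × 11.3) = 355 × e^(−1.130) = 355 × 0.3230 ≈ 115 ng/mL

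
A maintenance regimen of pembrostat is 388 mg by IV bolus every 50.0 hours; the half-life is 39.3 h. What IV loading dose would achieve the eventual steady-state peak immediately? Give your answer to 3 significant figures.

662 mg

k = ln 2 / 39.3 = 0.01764 h⁻¹
Accumulation ratio R = 1 / (1 − e^(−kτ)) = 1 / (1 − e^(−0.01764×50.0)) = 1 / (1 − 0.4140) = 1.707
Loading dose = maintenance dose × R = 388 × 1.707 ≈ 662 mg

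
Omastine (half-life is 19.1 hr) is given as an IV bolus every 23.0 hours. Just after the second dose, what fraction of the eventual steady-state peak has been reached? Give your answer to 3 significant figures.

k = ln 2 / 19.1 = 0.03629 hr⁻¹
f_n = 1 − e^(−nkτ) = 1 − e^(−2 × 0.03629 × 23.0) = 1 − e^(−1.669) = 1 − 0.1884 ≈ 0.812

0.812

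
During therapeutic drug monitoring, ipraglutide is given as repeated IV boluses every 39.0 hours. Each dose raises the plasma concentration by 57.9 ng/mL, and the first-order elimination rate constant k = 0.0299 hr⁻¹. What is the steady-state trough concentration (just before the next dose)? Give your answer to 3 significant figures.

Fraction remaining after one interval: e^(−kτ) = e^(−0.02990 × 39.0) = 0.3116
R = 1 / (1 − 0.3116) = 1.453
Css,max = 57.9 × 1.453 = 84.11 ng/mL
Css,min = Css,max × e^(−kτ) = 84.11 × 0.3116 ≈ 26.2 ng/mL

26.2 ng/mL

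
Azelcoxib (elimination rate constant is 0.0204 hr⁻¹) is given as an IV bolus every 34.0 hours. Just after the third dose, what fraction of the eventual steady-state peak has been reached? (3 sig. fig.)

0.875

f_n = 1 − e^(−nkτ) = 1 − e^(−3 × 0.02040 × 34.0) = 1 − e^(−2.081) = 1 − 0.1248 ≈ 0.875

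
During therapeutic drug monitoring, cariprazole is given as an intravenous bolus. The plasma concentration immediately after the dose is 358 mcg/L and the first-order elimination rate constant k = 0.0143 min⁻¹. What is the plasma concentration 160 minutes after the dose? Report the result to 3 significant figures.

36.3 mcg/L

C(t) = C₀ e^(−kt) = 358 × e^(−0.01430 × 160) = 358 × e^(−2.288) = 358 × 0.1015 ≈ 36.3 mcg/L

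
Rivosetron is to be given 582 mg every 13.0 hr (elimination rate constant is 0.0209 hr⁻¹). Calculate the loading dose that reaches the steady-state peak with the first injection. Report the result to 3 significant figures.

2450 mg

Accumulation ratio R = 1 / (1 − e^(−kτ)) = 1 / (1 − e^(−0.02090×13.0)) = 1 / (1 − 0.7621) = 4.203
Loading dose = maintenance dose × R = 582 × 4.203 ≈ 2450 mg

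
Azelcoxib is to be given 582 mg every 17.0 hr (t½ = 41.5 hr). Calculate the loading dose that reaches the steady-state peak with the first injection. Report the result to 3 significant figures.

k = ln 2 / 41.5 = 0.01670 hr⁻¹
Accumulation ratio R = 1 / (1 − e^(−kτ)) = 1 / (1 − e^(−0.01670×17.0)) = 1 / (1 − 0.7528) = 4.046
Loading dose = maintenance dose × R = 582 × 4.046 ≈ 2350 mg

2350 mg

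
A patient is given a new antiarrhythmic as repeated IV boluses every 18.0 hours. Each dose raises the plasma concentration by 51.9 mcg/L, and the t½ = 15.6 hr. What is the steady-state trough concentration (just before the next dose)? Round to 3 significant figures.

42.4 mcg/L

k = ln 2 / 15.6 = 0.04443 hr⁻¹
Fraction remaining after one interval: e^(−kτ) = e^(−0.04443 × 18.0) = 0.4494
R = 1 / (1 − 0.4494) = 1.816
Css,max = 51.9 × 1.816 = 94.27 mcg/L
Css,min = Css,max × e^(−kτ) = 94.27 × 0.4494 ≈ 42.4 mcg/L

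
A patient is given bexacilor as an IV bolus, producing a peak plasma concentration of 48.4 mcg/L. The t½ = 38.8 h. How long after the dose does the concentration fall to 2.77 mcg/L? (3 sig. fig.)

160 hours

k = ln 2 / 38.8 = 0.01786 h⁻¹
C(t) = C₀ e^(−kt)  ⇒  t = ln(C₀/C) / k
t = ln(48.4/2.77) / 0.01786 = 2.861 / 0.01786 ≈ 160 hours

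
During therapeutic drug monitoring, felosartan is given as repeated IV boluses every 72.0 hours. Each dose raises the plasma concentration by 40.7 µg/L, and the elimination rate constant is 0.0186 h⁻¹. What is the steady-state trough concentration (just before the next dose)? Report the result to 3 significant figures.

14.5 µg/L

Fraction remaining after one interval: e^(−kτ) = e^(−0.01860 × 72.0) = 0.2621
R = 1 / (1 − 0.2621) = 1.355
Css,max = 40.7 × 1.355 = 55.15 µg/L
Css,min = Css,max × e^(−kτ) = 55.15 × 0.2621 ≈ 14.5 µg/L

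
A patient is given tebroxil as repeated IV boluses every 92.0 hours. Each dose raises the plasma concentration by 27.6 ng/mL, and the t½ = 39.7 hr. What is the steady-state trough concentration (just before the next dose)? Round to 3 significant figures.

6.93 ng/mL

k = ln 2 / 39.7 = 0.01746 hr⁻¹
Fraction remaining after one interval: e^(−kτ) = e^(−0.01746 × 92.0) = 0.2006
R = 1 / (1 − 0.2006) = 1.251
Css,max = 27.6 × 1.251 = 34.53 ng/mL
Css,min = Css,max × e^(−kτ) = 34.53 × 0.2006 ≈ 6.93 ng/mL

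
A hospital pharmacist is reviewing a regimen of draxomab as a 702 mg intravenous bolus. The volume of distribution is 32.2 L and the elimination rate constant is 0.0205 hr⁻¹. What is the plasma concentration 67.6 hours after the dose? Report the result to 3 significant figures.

5.45 µg/mL

C₀ = dose / V = 702 / 32.2 = 21.80 µg/mL
C(t) = C₀ e^(−kt) = 21.80 × e^(−0.02050 × 67.6) = 21.80 × e^(−1.386) = 21.80 × 0.2501 ≈ 5.45 µg/mL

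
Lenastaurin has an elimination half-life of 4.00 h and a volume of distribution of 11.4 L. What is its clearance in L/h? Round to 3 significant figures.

k = ln 2 / t½ = ln 2 / 4.00 = 0.1733 h⁻¹
CL = k · V = 0.1733 × 11.4 ≈ 1.98 L/h

1.98 L/h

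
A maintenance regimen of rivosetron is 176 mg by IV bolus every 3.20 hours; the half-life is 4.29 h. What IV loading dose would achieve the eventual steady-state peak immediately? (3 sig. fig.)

436 mg

k = ln 2 / 4.29 = 0.1616 h⁻¹
Accumulation ratio R = 1 / (1 − e^(−kτ)) = 1 / (1 − e^(−0.1616×3.20)) = 1 / (1 − 0.5963) = 2.477
Loading dose = maintenance dose × R = 176 × 2.477 ≈ 436 mg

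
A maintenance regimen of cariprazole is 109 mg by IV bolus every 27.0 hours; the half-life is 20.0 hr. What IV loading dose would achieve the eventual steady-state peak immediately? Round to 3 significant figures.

179 mg

k = ln 2 / 20.0 = 0.03466 hr⁻¹
Accumulation ratio R = 1 / (1 − e^(−kτ)) = 1 / (1 − e^(−0.03466×27.0)) = 1 / (1 − 0.3923) = 1.646
Loading dose = maintenance dose × R = 109 × 1.646 ≈ 179 mg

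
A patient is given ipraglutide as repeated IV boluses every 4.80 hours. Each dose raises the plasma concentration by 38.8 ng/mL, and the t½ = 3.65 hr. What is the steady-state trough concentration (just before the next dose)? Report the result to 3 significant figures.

26.1 ng/mL

k = ln 2 / 3.65 = 0.1899 hr⁻¹
Fraction remaining after one interval: e^(−kτ) = e^(−0.1899 × 4.80) = 0.4019
R = 1 / (1 − 0.4019) = 1.672
Css,max = 38.8 × 1.672 = 64.87 ng/mL
Css,min = Css,max × e^(−kτ) = 64.87 × 0.4019 ≈ 26.1 ng/mL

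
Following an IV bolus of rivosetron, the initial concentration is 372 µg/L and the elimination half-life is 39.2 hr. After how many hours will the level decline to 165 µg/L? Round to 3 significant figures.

46.0 hours

k = ln 2 / 39.2 = 0.01768 hr⁻¹
C(t) = C₀ e^(−kt)  ⇒  t = ln(C₀/C) / k
t = ln(372/165) / 0.01768 = 0.8129 / 0.01768 ≈ 46.0 hours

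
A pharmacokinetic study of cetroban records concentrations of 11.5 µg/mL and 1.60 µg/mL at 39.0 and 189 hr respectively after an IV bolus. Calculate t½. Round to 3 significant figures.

k = ln(C₁/C₂) / (t₂ − t₁) = ln(11.5/1.60) / (189 − 39.0)
  = 1.972 / 150.0 = 0.01315 hr⁻¹
t½ = ln 2 / k = ln 2 / 0.01315 ≈ 52.7 hours

52.7 hours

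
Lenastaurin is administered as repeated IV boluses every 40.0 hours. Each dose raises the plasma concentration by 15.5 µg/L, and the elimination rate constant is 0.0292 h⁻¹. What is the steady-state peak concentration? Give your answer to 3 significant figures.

Fraction remaining after one interval: e^(−kτ) = e^(−0.02920 × 40.0) = 0.3110
R = 1 / (1 − 0.3110) = 1.451
Css,max = 15.5 × 1.451 ≈ 22.5 µg/L

22.5 µg/L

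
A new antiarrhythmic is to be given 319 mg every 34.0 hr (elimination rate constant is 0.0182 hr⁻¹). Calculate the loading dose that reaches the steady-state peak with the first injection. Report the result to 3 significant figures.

691 mg

Accumulation ratio R = 1 / (1 − e^(−kτ)) = 1 / (1 − e^(−0.01820×34.0)) = 1 / (1 − 0.5386) = 2.167
Loading dose = maintenance dose × R = 319 × 2.167 ≈ 691 mg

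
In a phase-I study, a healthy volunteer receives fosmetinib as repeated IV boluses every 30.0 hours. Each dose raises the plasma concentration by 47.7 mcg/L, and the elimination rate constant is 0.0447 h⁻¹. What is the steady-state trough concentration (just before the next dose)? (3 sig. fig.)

Fraction remaining after one interval: e^(−kτ) = e^(−0.04470 × 30.0) = 0.2616
R = 1 / (1 − 0.2616) = 1.354
Css,max = 47.7 × 1.354 = 64.60 mcg/L
Css,min = Css,max × e^(−kτ) = 64.60 × 0.2616 ≈ 16.9 mcg/L

16.9 mcg/L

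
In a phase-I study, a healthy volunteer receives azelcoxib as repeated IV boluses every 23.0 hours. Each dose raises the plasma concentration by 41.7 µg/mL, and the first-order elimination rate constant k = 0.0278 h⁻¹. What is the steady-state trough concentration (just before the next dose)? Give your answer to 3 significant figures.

Fraction remaining after one interval: e^(−kτ) = e^(−0.02780 × 23.0) = 0.5276
R = 1 / (1 − 0.5276) = 2.117
Css,max = 41.7 × 2.117 = 88.27 µg/mL
Css,min = Css,max × e^(−kτ) = 88.27 × 0.5276 ≈ 46.6 µg/mL

46.6 µg/mL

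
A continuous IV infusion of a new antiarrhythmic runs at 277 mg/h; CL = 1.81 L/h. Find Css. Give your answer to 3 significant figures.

Css = infusion rate / CL = 277 / 1.81 ≈ 153 µg/mL

153 µg/mL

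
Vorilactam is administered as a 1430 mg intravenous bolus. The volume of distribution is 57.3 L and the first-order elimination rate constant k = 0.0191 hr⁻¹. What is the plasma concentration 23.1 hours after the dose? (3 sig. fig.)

C₀ = dose / V = 1430 / 57.3 = 24.96 µg/mL
C(t) = C₀ e^(−kt) = 24.96 × e^(−0.01910 × 23.1) = 24.96 × e^(−0.4412) = 24.96 × 0.6433 ≈ 16.1 µg/mL

16.1 µg/mL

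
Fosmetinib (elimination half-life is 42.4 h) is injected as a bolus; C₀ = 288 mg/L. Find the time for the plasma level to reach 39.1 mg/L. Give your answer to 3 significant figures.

122 hours

k = ln 2 / 42.4 = 0.01635 h⁻¹
C(t) = C₀ e^(−kt)  ⇒  t = ln(C₀/C) / k
t = ln(288/39.1) / 0.01635 = 1.997 / 0.01635 ≈ 122 hours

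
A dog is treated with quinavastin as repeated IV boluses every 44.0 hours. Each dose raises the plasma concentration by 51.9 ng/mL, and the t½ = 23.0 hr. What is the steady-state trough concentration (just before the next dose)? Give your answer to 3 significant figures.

k = ln 2 / 23.0 = 0.03014 hr⁻¹
Fraction remaining after one interval: e^(−kτ) = e^(−0.03014 × 44.0) = 0.2655
R = 1 / (1 − 0.2655) = 1.362
Css,max = 51.9 × 1.362 = 70.66 ng/mL
Css,min = Css,max × e^(−kτ) = 70.66 × 0.2655 ≈ 18.8 ng/mL

18.8 ng/mL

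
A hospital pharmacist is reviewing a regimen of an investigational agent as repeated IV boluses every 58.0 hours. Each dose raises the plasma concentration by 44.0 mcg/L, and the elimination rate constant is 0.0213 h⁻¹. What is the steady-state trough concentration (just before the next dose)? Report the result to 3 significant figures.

18.0 mcg/L

Fraction remaining after one interval: e^(−kτ) = e^(−0.02130 × 58.0) = 0.2907
R = 1 / (1 − 0.2907) = 1.410
Css,max = 44.0 × 1.410 = 62.03 mcg/L
Css,min = Css,max × e^(−kτ) = 62.03 × 0.2907 ≈ 18.0 mcg/L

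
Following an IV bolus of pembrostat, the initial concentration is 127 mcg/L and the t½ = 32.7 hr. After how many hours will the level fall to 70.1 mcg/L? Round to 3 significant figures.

28.0 hours

k = ln 2 / 32.7 = 0.02120 hr⁻¹
C(t) = C₀ e^(−kt)  ⇒  t = ln(C₀/C) / k
t = ln(127/70.1) / 0.02120 = 0.5943 / 0.02120 ≈ 28.0 hours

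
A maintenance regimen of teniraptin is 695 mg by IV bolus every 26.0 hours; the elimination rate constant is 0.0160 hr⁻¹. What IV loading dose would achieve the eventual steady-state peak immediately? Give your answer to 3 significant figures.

Accumulation ratio R = 1 / (1 − e^(−kτ)) = 1 / (1 − e^(−0.01600×26.0)) = 1 / (1 − 0.6597) = 2.938
Loading dose = maintenance dose × R = 695 × 2.938 ≈ 2040 mg

2040 mg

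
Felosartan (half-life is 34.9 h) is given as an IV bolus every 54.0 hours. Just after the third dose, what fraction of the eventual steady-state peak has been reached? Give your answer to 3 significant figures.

0.960

k = ln 2 / 34.9 = 0.01986 h⁻¹
f_n = 1 − e^(−nkτ) = 1 − e^(−3 × 0.01986 × 54.0) = 1 − e^(−3.217) = 1 − 0.04006 ≈ 0.960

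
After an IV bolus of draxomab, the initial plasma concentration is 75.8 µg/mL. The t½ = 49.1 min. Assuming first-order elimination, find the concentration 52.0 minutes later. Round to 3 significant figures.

k = ln 2 / 49.1 = 0.01412 min⁻¹
C(t) = C₀ e^(−kt) = 75.8 × e^(−0.01412 × 52.0) = 75.8 × e^(−0.7341) = 75.8 × 0.4799 ≈ 36.4 µg/mL

36.4 µg/mL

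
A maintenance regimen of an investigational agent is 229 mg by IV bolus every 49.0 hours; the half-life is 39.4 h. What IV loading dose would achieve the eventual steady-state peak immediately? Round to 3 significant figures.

k = ln 2 / 39.4 = 0.01759 h⁻¹
Accumulation ratio R = 1 / (1 − e^(−kτ)) = 1 / (1 − e^(−0.01759×49.0)) = 1 / (1 − 0.4223) = 1.731
Loading dose = maintenance dose × R = 229 × 1.731 ≈ 396 mg

396 mg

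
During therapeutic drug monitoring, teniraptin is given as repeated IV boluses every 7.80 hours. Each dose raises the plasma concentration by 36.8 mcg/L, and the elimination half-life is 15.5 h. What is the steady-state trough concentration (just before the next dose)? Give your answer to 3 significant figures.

k = ln 2 / 15.5 = 0.04472 h⁻¹
Fraction remaining after one interval: e^(−kτ) = e^(−0.04472 × 7.80) = 0.7055
R = 1 / (1 − 0.7055) = 3.396
Css,max = 36.8 × 3.396 = 125.0 mcg/L
Css,min = Css,max × e^(−kτ) = 125.0 × 0.7055 ≈ 88.2 mcg/L

88.2 mcg/L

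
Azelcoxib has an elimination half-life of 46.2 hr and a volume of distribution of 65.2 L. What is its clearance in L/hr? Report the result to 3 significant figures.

0.978 L/hr

k = ln 2 / t½ = ln 2 / 46.2 = 0.01500 hr⁻¹
CL = k · V = 0.01500 × 65.2 ≈ 0.978 L/hr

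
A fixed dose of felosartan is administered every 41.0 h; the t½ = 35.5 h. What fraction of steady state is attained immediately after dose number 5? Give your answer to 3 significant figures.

0.982

k = ln 2 / 35.5 = 0.01953 h⁻¹
f_n = 1 − e^(−nkτ) = 1 − e^(−5 × 0.01953 × 41.0) = 1 − e^(−4.003) = 1 − 0.01827 ≈ 0.982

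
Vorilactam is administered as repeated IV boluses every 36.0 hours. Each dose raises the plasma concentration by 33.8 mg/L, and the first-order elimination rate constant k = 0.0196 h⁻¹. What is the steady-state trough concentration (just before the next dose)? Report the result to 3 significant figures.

33.0 mg/L

Fraction remaining after one interval: e^(−kτ) = e^(−0.01960 × 36.0) = 0.4938
R = 1 / (1 − 0.4938) = 1.976
Css,max = 33.8 × 1.976 = 66.77 mg/L
Css,min = Css,max × e^(−kτ) = 66.77 × 0.4938 ≈ 33.0 mg/L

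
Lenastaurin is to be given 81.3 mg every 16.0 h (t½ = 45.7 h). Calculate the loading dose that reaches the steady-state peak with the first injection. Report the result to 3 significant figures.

k = ln 2 / 45.7 = 0.01517 h⁻¹
Accumulation ratio R = 1 / (1 − e^(−kτ)) = 1 / (1 − e^(−0.01517×16.0)) = 1 / (1 − 0.7845) = 4.641
Loading dose = maintenance dose × R = 81.3 × 4.641 ≈ 377 mg

377 mg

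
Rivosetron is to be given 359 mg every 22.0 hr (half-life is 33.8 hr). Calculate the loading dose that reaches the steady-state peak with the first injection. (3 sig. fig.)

k = ln 2 / 33.8 = 0.02051 hr⁻¹
Accumulation ratio R = 1 / (1 − e^(−kτ)) = 1 / (1 − e^(−0.02051×22.0)) = 1 / (1 − 0.6369) = 2.754
Loading dose = maintenance dose × R = 359 × 2.754 ≈ 989 mg

989 mg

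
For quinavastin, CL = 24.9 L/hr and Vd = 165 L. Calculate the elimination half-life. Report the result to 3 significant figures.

k = CL / V = 24.9 / 165 = 0.1509 hr⁻¹
t½ = ln 2 / k = ln 2 / 0.1509 ≈ 4.59 hours

4.59 hours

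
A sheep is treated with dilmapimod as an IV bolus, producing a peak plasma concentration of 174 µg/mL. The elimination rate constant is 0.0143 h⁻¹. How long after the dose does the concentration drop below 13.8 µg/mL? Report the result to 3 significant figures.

177 hours

C(t) = C₀ e^(−kt)  ⇒  t = ln(C₀/C) / k
t = ln(174/13.8) / 0.01430 = 2.534 / 0.01430 ≈ 177 hours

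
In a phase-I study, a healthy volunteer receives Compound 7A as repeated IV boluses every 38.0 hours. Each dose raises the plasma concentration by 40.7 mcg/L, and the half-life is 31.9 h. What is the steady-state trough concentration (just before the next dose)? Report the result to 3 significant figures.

31.7 mcg/L

k = ln 2 / 31.9 = 0.02173 h⁻¹
Fraction remaining after one interval: e^(−kτ) = e^(−0.02173 × 38.0) = 0.4379
R = 1 / (1 − 0.4379) = 1.779
Css,max = 40.7 × 1.779 = 72.41 mcg/L
Css,min = Css,max × e^(−kτ) = 72.41 × 0.4379 ≈ 31.7 mcg/L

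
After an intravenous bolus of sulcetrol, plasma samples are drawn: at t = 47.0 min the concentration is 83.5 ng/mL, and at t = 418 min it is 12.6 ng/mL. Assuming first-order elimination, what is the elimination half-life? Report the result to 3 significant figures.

136 minutes

k = ln(C₁/C₂) / (t₂ − t₁) = ln(83.5/12.6) / (418 − 47.0)
  = 1.891 / 371.0 = 0.005097 min⁻¹
t½ = ln 2 / k = ln 2 / 0.005097 ≈ 136 minutes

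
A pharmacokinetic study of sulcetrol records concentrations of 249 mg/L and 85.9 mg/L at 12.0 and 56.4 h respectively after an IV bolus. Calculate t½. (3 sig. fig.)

k = ln(C₁/C₂) / (t₂ − t₁) = ln(249/85.9) / (56.4 − 12.0)
  = 1.064 / 44.40 = 0.02397 h⁻¹
t½ = ln 2 / k = ln 2 / 0.02397 ≈ 28.9 hours

28.9 hours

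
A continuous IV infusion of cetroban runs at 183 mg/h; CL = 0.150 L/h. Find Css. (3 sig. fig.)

1220 µg/mL

Css = infusion rate / CL = 183 / 0.150 ≈ 1220 µg/mL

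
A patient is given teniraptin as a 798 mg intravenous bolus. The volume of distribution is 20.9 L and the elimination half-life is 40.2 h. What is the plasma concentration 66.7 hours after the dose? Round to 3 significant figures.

12.1 mg/L

C₀ = dose / V = 798 / 20.9 = 38.18 mg/L
k = ln 2 / 40.2 = 0.01724 h⁻¹
C(t) = C₀ e^(−kt) = 38.18 × e^(−0.01724 × 66.7) = 38.18 × e^(−1.150) = 38.18 × 0.3166 ≈ 12.1 mg/L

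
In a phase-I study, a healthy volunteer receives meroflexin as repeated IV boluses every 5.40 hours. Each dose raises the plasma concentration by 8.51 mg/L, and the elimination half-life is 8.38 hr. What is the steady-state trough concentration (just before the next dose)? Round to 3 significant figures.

15.1 mg/L

k = ln 2 / 8.38 = 0.08271 hr⁻¹
Fraction remaining after one interval: e^(−kτ) = e^(−0.08271 × 5.40) = 0.6398
R = 1 / (1 − 0.6398) = 2.776
Css,max = 8.51 × 2.776 = 23.62 mg/L
Css,min = Css,max × e^(−kτ) = 23.62 × 0.6398 ≈ 15.1 mg/L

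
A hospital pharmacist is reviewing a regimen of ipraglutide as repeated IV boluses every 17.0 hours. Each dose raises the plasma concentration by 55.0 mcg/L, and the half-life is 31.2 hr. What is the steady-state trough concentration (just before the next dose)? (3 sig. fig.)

120 mcg/L

k = ln 2 / 31.2 = 0.02222 hr⁻¹
Fraction remaining after one interval: e^(−kτ) = e^(−0.02222 × 17.0) = 0.6855
R = 1 / (1 − 0.6855) = 3.179
Css,max = 55.0 × 3.179 = 174.9 mcg/L
Css,min = Css,max × e^(−kτ) = 174.9 × 0.6855 ≈ 120 mcg/L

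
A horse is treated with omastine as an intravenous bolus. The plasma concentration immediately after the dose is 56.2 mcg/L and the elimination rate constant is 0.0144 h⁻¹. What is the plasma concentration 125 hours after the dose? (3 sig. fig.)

9.29 mcg/L

C(t) = C₀ e^(−kt) = 56.2 × e^(−0.01440 × 125) = 56.2 × e^(−1.800) = 56.2 × 0.1653 ≈ 9.29 mcg/L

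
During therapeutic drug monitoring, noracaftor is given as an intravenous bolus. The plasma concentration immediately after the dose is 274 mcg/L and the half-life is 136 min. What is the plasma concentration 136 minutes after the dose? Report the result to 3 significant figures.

k = ln 2 / 136 = 0.005097 min⁻¹
136 min is 1.000 half-lives, so C = 274 × (1/2)^1.000 = 274 × 0.5000 ≈ 137 mcg/L

137 mcg/L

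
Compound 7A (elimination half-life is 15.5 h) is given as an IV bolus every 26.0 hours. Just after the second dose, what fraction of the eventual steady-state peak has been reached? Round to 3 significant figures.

k = ln 2 / 15.5 = 0.04472 h⁻¹
f_n = 1 − e^(−nkτ) = 1 − e^(−2 × 0.04472 × 26.0) = 1 − e^(−2.325) = 1 − 0.09774 ≈ 0.902

0.902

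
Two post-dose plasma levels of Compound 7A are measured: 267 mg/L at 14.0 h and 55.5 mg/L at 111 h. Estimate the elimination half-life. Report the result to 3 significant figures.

k = ln(C₁/C₂) / (t₂ − t₁) = ln(267/55.5) / (111 − 14.0)
  = 1.571 / 97.00 = 0.01619 h⁻¹
t½ = ln 2 / k = ln 2 / 0.01619 ≈ 42.8 hours

42.8 hours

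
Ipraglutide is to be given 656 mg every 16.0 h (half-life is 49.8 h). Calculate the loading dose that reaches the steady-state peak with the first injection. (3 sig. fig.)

3290 mg

k = ln 2 / 49.8 = 0.01392 h⁻¹
Accumulation ratio R = 1 / (1 − e^(−kτ)) = 1 / (1 − e^(−0.01392×16.0)) = 1 / (1 − 0.8004) = 5.009
Loading dose = maintenance dose × R = 656 × 5.009 ≈ 3290 mg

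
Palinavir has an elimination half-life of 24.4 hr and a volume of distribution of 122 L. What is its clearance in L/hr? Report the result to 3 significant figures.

3.47 L/hr

k = ln 2 / t½ = ln 2 / 24.4 = 0.02841 hr⁻¹
CL = k · V = 0.02841 × 122 ≈ 3.47 L/hr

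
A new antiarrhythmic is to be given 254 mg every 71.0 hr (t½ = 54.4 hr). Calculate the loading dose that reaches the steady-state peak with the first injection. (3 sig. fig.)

427 mg

k = ln 2 / 54.4 = 0.01274 hr⁻¹
Accumulation ratio R = 1 / (1 − e^(−kτ)) = 1 / (1 − e^(−0.01274×71.0)) = 1 / (1 − 0.4047) = 1.680
Loading dose = maintenance dose × R = 254 × 1.680 ≈ 427 mg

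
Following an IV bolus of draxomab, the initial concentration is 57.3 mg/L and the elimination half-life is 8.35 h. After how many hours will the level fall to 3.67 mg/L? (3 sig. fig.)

k = ln 2 / 8.35 = 0.08301 h⁻¹
C(t) = C₀ e^(−kt)  ⇒  t = ln(C₀/C) / k
t = ln(57.3/3.67) / 0.08301 = 2.748 / 0.08301 ≈ 33.1 hours

33.1 hours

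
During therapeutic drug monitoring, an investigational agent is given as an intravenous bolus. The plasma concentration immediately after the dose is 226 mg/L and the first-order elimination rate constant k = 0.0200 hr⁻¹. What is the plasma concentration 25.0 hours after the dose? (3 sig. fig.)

137 mg/L

C(t) = C₀ e^(−kt) = 226 × e^(−0.02000 × 25.0) = 226 × e^(−0.5000) = 226 × 0.6065 ≈ 137 mg/L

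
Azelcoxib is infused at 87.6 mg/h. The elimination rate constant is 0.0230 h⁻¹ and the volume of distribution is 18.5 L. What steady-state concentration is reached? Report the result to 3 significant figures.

206 µg/mL

CL = k · V = 0.0230 × 18.5 = 0.4255 L/h
Css = rate / CL = 87.6 / 0.4255 ≈ 206 µg/mL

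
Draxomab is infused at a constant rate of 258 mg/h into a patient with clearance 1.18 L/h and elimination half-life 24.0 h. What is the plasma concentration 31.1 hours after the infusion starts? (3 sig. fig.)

Css = rate / CL = 258 / 1.18 = 218.6 mg/L
k = ln 2 / 24.0 = 0.02888 h⁻¹
C(t) = Css (1 − e^(−kt)) = 218.6 × (1 − e^(−0.8982)) = 218.6 × 0.5927 ≈ 130 mg/L

130 mg/L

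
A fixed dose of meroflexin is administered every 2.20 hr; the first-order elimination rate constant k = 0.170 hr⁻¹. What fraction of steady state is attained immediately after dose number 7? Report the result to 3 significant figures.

0.927

f_n = 1 − e^(−nkτ) = 1 − e^(−7 × 0.1700 × 2.20) = 1 − e^(−2.618) = 1 − 0.07295 ≈ 0.927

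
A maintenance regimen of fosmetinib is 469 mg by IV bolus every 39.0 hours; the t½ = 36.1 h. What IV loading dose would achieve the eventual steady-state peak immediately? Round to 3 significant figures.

k = ln 2 / 36.1 = 0.01920 h⁻¹
Accumulation ratio R = 1 / (1 − e^(−kτ)) = 1 / (1 − e^(−0.01920×39.0)) = 1 / (1 − 0.4729) = 1.897
Loading dose = maintenance dose × R = 469 × 1.897 ≈ 890 mg

890 mg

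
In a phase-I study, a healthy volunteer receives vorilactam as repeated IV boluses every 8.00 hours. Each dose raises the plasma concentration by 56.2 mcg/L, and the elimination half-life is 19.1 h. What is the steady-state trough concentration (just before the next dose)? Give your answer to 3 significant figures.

167 mcg/L

k = ln 2 / 19.1 = 0.03629 h⁻¹
Fraction remaining after one interval: e^(−kτ) = e^(−0.03629 × 8.00) = 0.7480
R = 1 / (1 − 0.7480) = 3.969
Css,max = 56.2 × 3.969 = 223.0 mcg/L
Css,min = Css,max × e^(−kτ) = 223.0 × 0.7480 ≈ 167 mcg/L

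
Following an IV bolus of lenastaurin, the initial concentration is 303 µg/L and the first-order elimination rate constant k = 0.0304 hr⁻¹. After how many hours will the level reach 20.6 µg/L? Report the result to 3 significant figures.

C(t) = C₀ e^(−kt)  ⇒  t = ln(C₀/C) / k
t = ln(303/20.6) / 0.03040 = 2.688 / 0.03040 ≈ 88.4 hours

88.4 hours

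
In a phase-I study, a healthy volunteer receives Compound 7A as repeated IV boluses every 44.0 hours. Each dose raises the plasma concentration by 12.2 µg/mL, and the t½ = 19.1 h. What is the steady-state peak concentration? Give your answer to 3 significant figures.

k = ln 2 / 19.1 = 0.03629 h⁻¹
Fraction remaining after one interval: e^(−kτ) = e^(−0.03629 × 44.0) = 0.2025
R = 1 / (1 − 0.2025) = 1.254
Css,max = 12.2 × 1.254 ≈ 15.3 µg/mL

15.3 µg/mL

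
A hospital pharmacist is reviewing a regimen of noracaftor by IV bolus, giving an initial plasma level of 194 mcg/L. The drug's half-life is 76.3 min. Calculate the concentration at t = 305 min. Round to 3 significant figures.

12.1 mcg/L

k = ln 2 / 76.3 = 0.009084 min⁻¹
C(t) = C₀ e^(−kt) = 194 × e^(−0.009084 × 305) = 194 × e^(−2.771) = 194 × 0.06261 ≈ 12.1 mcg/L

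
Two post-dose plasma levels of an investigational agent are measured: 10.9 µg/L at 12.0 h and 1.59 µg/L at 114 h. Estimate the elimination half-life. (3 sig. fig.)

k = ln(C₁/C₂) / (t₂ − t₁) = ln(10.9/1.59) / (114 − 12.0)
  = 1.925 / 102.0 = 0.01887 h⁻¹
t½ = ln 2 / k = ln 2 / 0.01887 ≈ 36.7 hours

36.7 hours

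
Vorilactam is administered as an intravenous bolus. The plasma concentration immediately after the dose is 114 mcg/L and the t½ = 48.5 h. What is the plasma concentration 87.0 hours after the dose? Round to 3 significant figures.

k = ln 2 / 48.5 = 0.01429 h⁻¹
87.0 h is 1.794 half-lives, so C = 114 × (1/2)^1.794 = 114 × 0.2884 ≈ 32.9 mcg/L

32.9 mcg/L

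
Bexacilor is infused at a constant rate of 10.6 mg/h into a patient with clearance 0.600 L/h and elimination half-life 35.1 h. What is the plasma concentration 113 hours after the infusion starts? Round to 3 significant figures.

15.8 µg/mL

Css = rate / CL = 10.6 / 0.600 = 17.67 µg/mL
k = ln 2 / 35.1 = 0.01975 h⁻¹
C(t) = Css (1 − e^(−kt)) = 17.67 × (1 − e^(−2.231)) = 17.67 × 0.8926 ≈ 15.8 µg/mL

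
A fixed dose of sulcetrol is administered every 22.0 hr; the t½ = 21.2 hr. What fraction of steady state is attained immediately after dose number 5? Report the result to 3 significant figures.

0.973

k = ln 2 / 21.2 = 0.03270 hr⁻¹
f_n = 1 − e^(−nkτ) = 1 − e^(−5 × 0.03270 × 22.0) = 1 − e^(−3.597) = 1 − 0.02742 ≈ 0.973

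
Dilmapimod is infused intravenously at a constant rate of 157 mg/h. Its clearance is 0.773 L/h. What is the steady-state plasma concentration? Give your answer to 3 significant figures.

203 mg/L

Css = infusion rate / CL = 157 / 0.773 ≈ 203 mg/L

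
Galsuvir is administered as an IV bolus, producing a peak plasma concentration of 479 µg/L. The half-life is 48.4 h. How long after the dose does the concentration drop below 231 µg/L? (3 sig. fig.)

k = ln 2 / 48.4 = 0.01432 h⁻¹
C(t) = C₀ e^(−kt)  ⇒  t = ln(C₀/C) / k
t = ln(479/231) / 0.01432 = 0.7293 / 0.01432 ≈ 50.9 hours

50.9 hours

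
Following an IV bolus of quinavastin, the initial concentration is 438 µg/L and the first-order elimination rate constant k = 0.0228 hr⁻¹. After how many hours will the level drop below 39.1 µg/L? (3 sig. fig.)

106 hours

C(t) = C₀ e^(−kt)  ⇒  t = ln(C₀/C) / k
t = ln(438/39.1) / 0.02280 = 2.416 / 0.02280 ≈ 106 hours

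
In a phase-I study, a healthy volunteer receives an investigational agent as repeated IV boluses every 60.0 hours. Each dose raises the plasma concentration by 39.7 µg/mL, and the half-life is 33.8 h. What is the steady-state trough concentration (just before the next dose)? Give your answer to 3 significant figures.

k = ln 2 / 33.8 = 0.02051 h⁻¹
Fraction remaining after one interval: e^(−kτ) = e^(−0.02051 × 60.0) = 0.2922
R = 1 / (1 − 0.2922) = 1.413
Css,max = 39.7 × 1.413 = 56.09 µg/mL
Css,min = Css,max × e^(−kτ) = 56.09 × 0.2922 ≈ 16.4 µg/mL

16.4 µg/mL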